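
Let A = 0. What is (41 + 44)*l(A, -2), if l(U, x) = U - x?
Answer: 170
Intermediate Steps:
(41 + 44)*l(A, -2) = (41 + 44)*(0 - 1*(-2)) = 85*(0 + 2) = 85*2 = 170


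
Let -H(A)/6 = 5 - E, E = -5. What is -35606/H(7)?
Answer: 17803/30 ≈ 593.43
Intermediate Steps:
H(A) = -60 (H(A) = -6*(5 - 1*(-5)) = -6*(5 + 5) = -6*10 = -60)
-35606/H(7) = -35606/(-60) = -35606*(-1/60) = 17803/30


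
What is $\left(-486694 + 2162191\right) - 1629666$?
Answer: $45831$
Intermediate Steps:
$\left(-486694 + 2162191\right) - 1629666 = 1675497 - 1629666 = 45831$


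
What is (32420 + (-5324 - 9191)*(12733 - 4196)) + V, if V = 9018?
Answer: -123873117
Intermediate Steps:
(32420 + (-5324 - 9191)*(12733 - 4196)) + V = (32420 + (-5324 - 9191)*(12733 - 4196)) + 9018 = (32420 - 14515*8537) + 9018 = (32420 - 123914555) + 9018 = -123882135 + 9018 = -123873117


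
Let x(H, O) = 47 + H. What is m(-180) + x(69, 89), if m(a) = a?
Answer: -64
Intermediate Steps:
m(-180) + x(69, 89) = -180 + (47 + 69) = -180 + 116 = -64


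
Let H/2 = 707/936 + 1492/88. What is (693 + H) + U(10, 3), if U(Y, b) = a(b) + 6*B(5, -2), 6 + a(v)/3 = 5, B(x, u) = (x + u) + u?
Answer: 3765349/5148 ≈ 731.42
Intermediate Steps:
B(x, u) = x + 2*u (B(x, u) = (u + x) + u = x + 2*u)
a(v) = -3 (a(v) = -18 + 3*5 = -18 + 15 = -3)
H = 182341/5148 (H = 2*(707/936 + 1492/88) = 2*(707*(1/936) + 1492*(1/88)) = 2*(707/936 + 373/22) = 2*(182341/10296) = 182341/5148 ≈ 35.420)
U(Y, b) = 3 (U(Y, b) = -3 + 6*(5 + 2*(-2)) = -3 + 6*(5 - 4) = -3 + 6*1 = -3 + 6 = 3)
(693 + H) + U(10, 3) = (693 + 182341/5148) + 3 = 3749905/5148 + 3 = 3765349/5148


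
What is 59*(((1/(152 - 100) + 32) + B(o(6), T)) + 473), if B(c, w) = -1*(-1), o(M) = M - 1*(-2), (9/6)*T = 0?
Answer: 1552467/52 ≈ 29855.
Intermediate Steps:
T = 0 (T = (2/3)*0 = 0)
o(M) = 2 + M (o(M) = M + 2 = 2 + M)
B(c, w) = 1
59*(((1/(152 - 100) + 32) + B(o(6), T)) + 473) = 59*(((1/(152 - 100) + 32) + 1) + 473) = 59*(((1/52 + 32) + 1) + 473) = 59*((1665/52 + 1) + 473) = 59*(1717/52 + 473) = 59*(26313/52) = 1552467/52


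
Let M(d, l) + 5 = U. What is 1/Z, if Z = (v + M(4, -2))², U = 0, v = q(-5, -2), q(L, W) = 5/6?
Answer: 36/625 ≈ 0.057600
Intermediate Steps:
q(L, W) = ⅚ (q(L, W) = 5*(⅙) = ⅚)
v = ⅚ ≈ 0.83333
M(d, l) = -5 (M(d, l) = -5 + 0 = -5)
Z = 625/36 (Z = (⅚ - 5)² = (-25/6)² = 625/36 ≈ 17.361)
1/Z = 1/(625/36) = 36/625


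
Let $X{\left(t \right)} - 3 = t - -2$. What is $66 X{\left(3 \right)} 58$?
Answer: $30624$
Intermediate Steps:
$X{\left(t \right)} = 5 + t$ ($X{\left(t \right)} = 3 + \left(t - -2\right) = 3 + \left(t + 2\right) = 3 + \left(2 + t\right) = 5 + t$)
$66 X{\left(3 \right)} 58 = 66 \left(5 + 3\right) 58 = 66 \cdot 8 \cdot 58 = 528 \cdot 58 = 30624$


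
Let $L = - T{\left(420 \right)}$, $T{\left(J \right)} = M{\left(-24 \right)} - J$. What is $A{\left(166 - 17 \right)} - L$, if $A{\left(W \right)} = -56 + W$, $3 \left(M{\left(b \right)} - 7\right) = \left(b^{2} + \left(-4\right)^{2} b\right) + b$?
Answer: $-264$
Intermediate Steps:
$M{\left(b \right)} = 7 + \frac{b^{2}}{3} + \frac{17 b}{3}$ ($M{\left(b \right)} = 7 + \frac{\left(b^{2} + \left(-4\right)^{2} b\right) + b}{3} = 7 + \frac{\left(b^{2} + 16 b\right) + b}{3} = 7 + \frac{b^{2} + 17 b}{3} = 7 + \left(\frac{b^{2}}{3} + \frac{17 b}{3}\right) = 7 + \frac{b^{2}}{3} + \frac{17 b}{3}$)
$T{\left(J \right)} = 63 - J$ ($T{\left(J \right)} = \left(7 + \frac{\left(-24\right)^{2}}{3} + \frac{17}{3} \left(-24\right)\right) - J = \left(7 + \frac{1}{3} \cdot 576 - 136\right) - J = \left(7 + 192 - 136\right) - J = 63 - J$)
$L = 357$ ($L = - (63 - 420) = \left(-1\right) \left(-357\right) = 357$)
$A{\left(166 - 17 \right)} - L = \left(-56 + \left(166 - 17\right)\right) - 357 = \left(-56 + 149\right) - 357 = 93 - 357 = -264$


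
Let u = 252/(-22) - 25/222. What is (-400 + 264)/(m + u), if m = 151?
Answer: -332112/340495 ≈ -0.97538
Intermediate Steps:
u = -28247/2442 (u = 252*(-1/22) - 25*1/222 = -126/11 - 25/222 = -28247/2442 ≈ -11.567)
(-400 + 264)/(m + u) = (-400 + 264)/(151 - 28247/2442) = -136/340495/2442 = -136*2442/340495 = -332112/340495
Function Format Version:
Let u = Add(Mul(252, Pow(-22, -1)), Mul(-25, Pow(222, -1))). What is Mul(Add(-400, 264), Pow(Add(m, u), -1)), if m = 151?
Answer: Rational(-332112, 340495) ≈ -0.97538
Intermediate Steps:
u = Rational(-28247, 2442) (u = Add(Mul(252, Rational(-1, 22)), Mul(-25, Rational(1, 222))) = Add(Rational(-126, 11), Rational(-25, 222)) = Rational(-28247, 2442) ≈ -11.567)
Mul(Add(-400, 264), Pow(Add(m, u), -1)) = Mul(Add(-400, 264), Pow(Add(151, Rational(-28247, 2442)), -1)) = Mul(-136, Pow(Rational(340495, 2442), -1)) = Mul(-136, Rational(2442, 340495)) = Rational(-332112, 340495)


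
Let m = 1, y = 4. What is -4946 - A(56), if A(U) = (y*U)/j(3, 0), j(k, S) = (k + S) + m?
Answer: -5002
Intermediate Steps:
j(k, S) = 1 + S + k (j(k, S) = (k + S) + 1 = (S + k) + 1 = 1 + S + k)
A(U) = U (A(U) = (4*U)/(1 + 0 + 3) = (4*U)/4 = (4*U)*(¼) = U)
-4946 - A(56) = -4946 - 1*56 = -4946 - 56 = -5002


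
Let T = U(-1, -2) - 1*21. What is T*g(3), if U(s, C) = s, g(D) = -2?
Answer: 44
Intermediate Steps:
T = -22 (T = -1 - 1*21 = -1 - 21 = -22)
T*g(3) = -22*(-2) = 44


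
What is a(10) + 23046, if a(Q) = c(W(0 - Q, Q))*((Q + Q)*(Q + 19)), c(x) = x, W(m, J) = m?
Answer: 17246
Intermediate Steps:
a(Q) = -2*Q²*(19 + Q) (a(Q) = (0 - Q)*((Q + Q)*(Q + 19)) = (-Q)*((2*Q)*(19 + Q)) = (-Q)*(2*Q*(19 + Q)) = -2*Q²*(19 + Q))
a(10) + 23046 = 2*10²*(-19 - 1*10) + 23046 = 2*100*(-19 - 10) + 23046 = 2*100*(-29) + 23046 = -5800 + 23046 = 17246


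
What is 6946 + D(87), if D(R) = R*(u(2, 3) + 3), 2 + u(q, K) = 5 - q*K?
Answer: 6946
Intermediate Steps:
u(q, K) = 3 - K*q (u(q, K) = -2 + (5 - q*K) = -2 + (5 - K*q) = 3 - K*q)
D(R) = 0 (D(R) = R*((3 - 1*3*2) + 3) = R*((3 - 6) + 3) = R*(-3 + 3) = R*0 = 0)
6946 + D(87) = 6946 + 0 = 6946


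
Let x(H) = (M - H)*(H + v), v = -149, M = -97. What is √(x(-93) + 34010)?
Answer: √34978 ≈ 187.02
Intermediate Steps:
x(H) = (-149 + H)*(-97 - H) (x(H) = (-97 - H)*(H - 149) = (-97 - H)*(-149 + H) = (-149 + H)*(-97 - H))
√(x(-93) + 34010) = √((14453 - 1*(-93)² + 52*(-93)) + 34010) = √((14453 - 1*8649 - 4836) + 34010) = √((14453 - 8649 - 4836) + 34010) = √(968 + 34010) = √34978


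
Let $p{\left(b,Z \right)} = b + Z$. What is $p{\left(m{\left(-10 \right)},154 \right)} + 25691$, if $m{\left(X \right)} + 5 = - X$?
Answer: $25850$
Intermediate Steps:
$m{\left(X \right)} = -5 - X$
$p{\left(b,Z \right)} = Z + b$
$p{\left(m{\left(-10 \right)},154 \right)} + 25691 = \left(154 - -5\right) + 25691 = \left(154 + \left(-5 + 10\right)\right) + 25691 = \left(154 + 5\right) + 25691 = 159 + 25691 = 25850$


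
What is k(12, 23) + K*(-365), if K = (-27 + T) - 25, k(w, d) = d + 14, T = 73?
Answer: -7628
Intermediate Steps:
k(w, d) = 14 + d
K = 21 (K = (-27 + 73) - 25 = 46 - 25 = 21)
k(12, 23) + K*(-365) = (14 + 23) + 21*(-365) = 37 - 7665 = -7628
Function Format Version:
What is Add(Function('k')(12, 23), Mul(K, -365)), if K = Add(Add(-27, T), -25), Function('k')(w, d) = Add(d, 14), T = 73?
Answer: -7628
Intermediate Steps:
Function('k')(w, d) = Add(14, d)
K = 21 (K = Add(Add(-27, 73), -25) = Add(46, -25) = 21)
Add(Function('k')(12, 23), Mul(K, -365)) = Add(Add(14, 23), Mul(21, -365)) = Add(37, -7665) = -7628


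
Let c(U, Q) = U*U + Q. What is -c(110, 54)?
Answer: -12154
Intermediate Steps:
c(U, Q) = Q + U**2 (c(U, Q) = U**2 + Q = Q + U**2)
-c(110, 54) = -(54 + 110**2) = -(54 + 12100) = -1*12154 = -12154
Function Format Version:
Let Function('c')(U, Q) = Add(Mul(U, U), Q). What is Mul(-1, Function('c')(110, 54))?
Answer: -12154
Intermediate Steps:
Function('c')(U, Q) = Add(Q, Pow(U, 2)) (Function('c')(U, Q) = Add(Pow(U, 2), Q) = Add(Q, Pow(U, 2)))
Mul(-1, Function('c')(110, 54)) = Mul(-1, Add(54, Pow(110, 2))) = Mul(-1, Add(54, 12100)) = Mul(-1, 12154) = -12154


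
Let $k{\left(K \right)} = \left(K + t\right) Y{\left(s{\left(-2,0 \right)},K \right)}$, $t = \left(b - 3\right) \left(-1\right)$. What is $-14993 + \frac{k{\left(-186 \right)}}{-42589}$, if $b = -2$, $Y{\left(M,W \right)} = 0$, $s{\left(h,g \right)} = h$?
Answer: $-14993$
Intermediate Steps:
$t = 5$ ($t = \left(-2 - 3\right) \left(-1\right) = \left(-5\right) \left(-1\right) = 5$)
$k{\left(K \right)} = 0$ ($k{\left(K \right)} = \left(K + 5\right) 0 = \left(5 + K\right) 0 = 0$)
$-14993 + \frac{k{\left(-186 \right)}}{-42589} = -14993 + \frac{0}{-42589} = -14993 + 0 \left(- \frac{1}{42589}\right) = -14993 + 0 = -14993$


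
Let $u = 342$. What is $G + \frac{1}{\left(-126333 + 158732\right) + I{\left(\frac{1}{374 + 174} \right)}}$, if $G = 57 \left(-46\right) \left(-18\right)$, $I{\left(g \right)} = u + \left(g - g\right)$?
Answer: $\frac{1545244237}{32741} \approx 47196.0$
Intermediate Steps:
$I{\left(g \right)} = 342$ ($I{\left(g \right)} = 342 + \left(g - g\right) = 342 + 0 = 342$)
$G = 47196$ ($G = \left(-2622\right) \left(-18\right) = 47196$)
$G + \frac{1}{\left(-126333 + 158732\right) + I{\left(\frac{1}{374 + 174} \right)}} = 47196 + \frac{1}{\left(-126333 + 158732\right) + 342} = 47196 + \frac{1}{32399 + 342} = 47196 + \frac{1}{32741} = \frac{1545244237}{32741}$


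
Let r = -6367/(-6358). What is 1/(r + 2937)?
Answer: 6358/18679813 ≈ 0.00034037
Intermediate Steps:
r = 6367/6358 (r = -6367*(-1/6358) = 6367/6358 ≈ 1.0014)
1/(r + 2937) = 1/(6367/6358 + 2937) = 1/(18679813/6358) = 6358/18679813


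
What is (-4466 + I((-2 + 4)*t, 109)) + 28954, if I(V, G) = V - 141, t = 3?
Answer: 24353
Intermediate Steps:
I(V, G) = -141 + V
(-4466 + I((-2 + 4)*t, 109)) + 28954 = (-4466 + (-141 + (-2 + 4)*3)) + 28954 = (-4466 + (-141 + 2*3)) + 28954 = (-4466 + (-141 + 6)) + 28954 = (-4466 - 135) + 28954 = -4601 + 28954 = 24353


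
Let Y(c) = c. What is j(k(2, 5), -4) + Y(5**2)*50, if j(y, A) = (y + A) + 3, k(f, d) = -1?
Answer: 1248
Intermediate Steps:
j(y, A) = 3 + A + y (j(y, A) = (A + y) + 3 = 3 + A + y)
j(k(2, 5), -4) + Y(5**2)*50 = (3 - 4 - 1) + 5**2*50 = -2 + 25*50 = -2 + 1250 = 1248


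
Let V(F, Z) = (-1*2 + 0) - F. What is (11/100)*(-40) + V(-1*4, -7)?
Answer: -12/5 ≈ -2.4000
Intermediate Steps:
V(F, Z) = -2 - F (V(F, Z) = (-2 + 0) - F = -2 - F)
(11/100)*(-40) + V(-1*4, -7) = (11/100)*(-40) + (-2 - (-1)*4) = (11*(1/100))*(-40) + (-2 - 1*(-4)) = (11/100)*(-40) + (-2 + 4) = -22/5 + 2 = -12/5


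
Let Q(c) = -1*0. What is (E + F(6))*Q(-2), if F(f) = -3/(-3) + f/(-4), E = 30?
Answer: 0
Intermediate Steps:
F(f) = 1 - f/4 (F(f) = -3*(-1/3) + f*(-1/4) = 1 - f/4)
Q(c) = 0
(E + F(6))*Q(-2) = (30 + (1 - 1/4*6))*0 = (30 + (1 - 3/2))*0 = (30 - 1/2)*0 = (59/2)*0 = 0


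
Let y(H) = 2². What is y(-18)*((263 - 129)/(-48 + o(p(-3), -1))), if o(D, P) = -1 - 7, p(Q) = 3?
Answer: -67/7 ≈ -9.5714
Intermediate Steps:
o(D, P) = -8
y(H) = 4
y(-18)*((263 - 129)/(-48 + o(p(-3), -1))) = 4*((263 - 129)/(-48 - 8)) = 4*(134/(-56)) = 4*(134*(-1/56)) = 4*(-67/28) = -67/7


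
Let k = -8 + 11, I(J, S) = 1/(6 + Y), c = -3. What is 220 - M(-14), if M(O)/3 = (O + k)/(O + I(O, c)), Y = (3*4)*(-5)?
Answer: 164758/757 ≈ 217.65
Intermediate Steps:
Y = -60 (Y = 12*(-5) = -60)
I(J, S) = -1/54 (I(J, S) = 1/(6 - 60) = 1/(-54) = -1/54)
k = 3
M(O) = 3*(3 + O)/(-1/54 + O) (M(O) = 3*((O + 3)/(O - 1/54)) = 3*((3 + O)/(-1/54 + O)) = 3*(3 + O)/(-1/54 + O))
220 - M(-14) = 220 - 162*(3 - 14)/(-1 + 54*(-14)) = 220 - 162*(-11)/(-1 - 756) = 220 - 162*(-11)/(-757) = 220 - 162*(-1)*(-11)/757 = 220 - 1*1782/757 = 220 - 1782/757 = 164758/757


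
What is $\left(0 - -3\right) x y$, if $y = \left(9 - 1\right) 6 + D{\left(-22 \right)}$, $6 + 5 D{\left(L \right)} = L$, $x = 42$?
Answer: $\frac{26712}{5} \approx 5342.4$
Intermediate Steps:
$D{\left(L \right)} = - \frac{6}{5} + \frac{L}{5}$
$y = \frac{212}{5}$ ($y = \left(9 - 1\right) 6 + \left(- \frac{6}{5} + \frac{1}{5} \left(-22\right)\right) = 8 \cdot 6 - \frac{28}{5} = 48 - \frac{28}{5} = \frac{212}{5} \approx 42.4$)
$\left(0 - -3\right) x y = \left(0 - -3\right) 42 \cdot \frac{212}{5} = \left(0 + 3\right) 42 \cdot \frac{212}{5} = 3 \cdot 42 \cdot \frac{212}{5} = 126 \cdot \frac{212}{5} = \frac{26712}{5}$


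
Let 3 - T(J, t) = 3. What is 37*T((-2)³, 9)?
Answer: 0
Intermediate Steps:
T(J, t) = 0 (T(J, t) = 3 - 1*3 = 3 - 3 = 0)
37*T((-2)³, 9) = 37*0 = 0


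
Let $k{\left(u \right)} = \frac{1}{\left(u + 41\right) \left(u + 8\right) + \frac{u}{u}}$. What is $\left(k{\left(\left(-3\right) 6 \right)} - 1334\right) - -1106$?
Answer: $- \frac{52213}{229} \approx -228.0$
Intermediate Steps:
$k{\left(u \right)} = \frac{1}{1 + \left(8 + u\right) \left(41 + u\right)}$ ($k{\left(u \right)} = \frac{1}{\left(41 + u\right) \left(8 + u\right) + 1} = \frac{1}{\left(8 + u\right) \left(41 + u\right) + 1} = \frac{1}{1 + \left(8 + u\right) \left(41 + u\right)}$)
$\left(k{\left(\left(-3\right) 6 \right)} - 1334\right) - -1106 = \left(\frac{1}{329 + \left(\left(-3\right) 6\right)^{2} + 49 \left(\left(-3\right) 6\right)} - 1334\right) - -1106 = \left(\frac{1}{329 + \left(-18\right)^{2} + 49 \left(-18\right)} - 1334\right) + 1106 = \left(\frac{1}{329 + 324 - 882} - 1334\right) + 1106 = \left(\frac{1}{-229} - 1334\right) + 1106 = \left(- \frac{1}{229} - 1334\right) + 1106 = - \frac{305487}{229} + 1106 = - \frac{52213}{229}$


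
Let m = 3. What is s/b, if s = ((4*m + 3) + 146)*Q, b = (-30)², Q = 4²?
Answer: 644/225 ≈ 2.8622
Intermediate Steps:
Q = 16
b = 900
s = 2576 (s = ((4*3 + 3) + 146)*16 = ((12 + 3) + 146)*16 = (15 + 146)*16 = 161*16 = 2576)
s/b = 2576/900 = 2576*(1/900) = 644/225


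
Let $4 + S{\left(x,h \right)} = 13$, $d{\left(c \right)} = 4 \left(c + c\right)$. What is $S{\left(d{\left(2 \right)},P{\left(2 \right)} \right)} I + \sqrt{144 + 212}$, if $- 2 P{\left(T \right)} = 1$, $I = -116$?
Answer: $-1044 + 2 \sqrt{89} \approx -1025.1$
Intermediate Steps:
$P{\left(T \right)} = - \frac{1}{2}$ ($P{\left(T \right)} = \left(- \frac{1}{2}\right) 1 = - \frac{1}{2}$)
$d{\left(c \right)} = 8 c$ ($d{\left(c \right)} = 4 \cdot 2 c = 8 c$)
$S{\left(x,h \right)} = 9$ ($S{\left(x,h \right)} = -4 + 13 = 9$)
$S{\left(d{\left(2 \right)},P{\left(2 \right)} \right)} I + \sqrt{144 + 212} = 9 \left(-116\right) + \sqrt{144 + 212} = -1044 + \sqrt{356} = -1044 + 2 \sqrt{89}$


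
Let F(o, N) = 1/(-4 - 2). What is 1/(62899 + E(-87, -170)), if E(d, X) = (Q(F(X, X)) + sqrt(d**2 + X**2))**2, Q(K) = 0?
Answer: 1/99368 ≈ 1.0064e-5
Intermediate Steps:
F(o, N) = -1/6 (F(o, N) = 1/(-6) = -1/6)
E(d, X) = X**2 + d**2 (E(d, X) = (0 + sqrt(d**2 + X**2))**2 = (0 + sqrt(X**2 + d**2))**2 = (sqrt(X**2 + d**2))**2 = X**2 + d**2)
1/(62899 + E(-87, -170)) = 1/(62899 + ((-170)**2 + (-87)**2)) = 1/(62899 + (28900 + 7569)) = 1/(62899 + 36469) = 1/99368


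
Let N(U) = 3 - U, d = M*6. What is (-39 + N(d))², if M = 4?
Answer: 3600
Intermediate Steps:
d = 24 (d = 4*6 = 24)
(-39 + N(d))² = (-39 + (3 - 1*24))² = (-39 + (3 - 24))² = (-39 - 21)² = (-60)² = 3600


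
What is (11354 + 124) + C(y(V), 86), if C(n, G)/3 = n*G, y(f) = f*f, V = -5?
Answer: 17928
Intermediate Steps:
y(f) = f²
C(n, G) = 3*G*n (C(n, G) = 3*(n*G) = 3*(G*n) = 3*G*n)
(11354 + 124) + C(y(V), 86) = (11354 + 124) + 3*86*(-5)² = 11478 + 3*86*25 = 11478 + 6450 = 17928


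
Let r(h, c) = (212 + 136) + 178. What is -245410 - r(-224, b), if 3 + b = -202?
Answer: -245936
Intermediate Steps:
b = -205 (b = -3 - 202 = -205)
r(h, c) = 526 (r(h, c) = 348 + 178 = 526)
-245410 - r(-224, b) = -245410 - 1*526 = -245410 - 526 = -245936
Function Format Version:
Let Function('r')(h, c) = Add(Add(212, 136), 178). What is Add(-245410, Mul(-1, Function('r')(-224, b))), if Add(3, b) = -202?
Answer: -245936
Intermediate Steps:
b = -205 (b = Add(-3, -202) = -205)
Function('r')(h, c) = 526 (Function('r')(h, c) = Add(348, 178) = 526)
Add(-245410, Mul(-1, Function('r')(-224, b))) = Add(-245410, Mul(-1, 526)) = Add(-245410, -526) = -245936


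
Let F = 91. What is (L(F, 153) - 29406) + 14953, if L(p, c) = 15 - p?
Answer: -14529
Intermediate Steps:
(L(F, 153) - 29406) + 14953 = ((15 - 1*91) - 29406) + 14953 = ((15 - 91) - 29406) + 14953 = (-76 - 29406) + 14953 = -29482 + 14953 = -14529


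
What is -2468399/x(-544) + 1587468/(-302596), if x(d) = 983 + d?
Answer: -186906140564/33209911 ≈ -5628.0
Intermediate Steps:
-2468399/x(-544) + 1587468/(-302596) = -2468399/(983 - 544) + 1587468/(-302596) = -2468399/439 + 1587468*(-1/302596) = -2468399*1/439 - 396867/75649 = -2468399/439 - 396867/75649 = -186906140564/33209911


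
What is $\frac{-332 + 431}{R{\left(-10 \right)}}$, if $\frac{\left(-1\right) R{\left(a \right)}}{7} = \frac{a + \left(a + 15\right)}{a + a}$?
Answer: $- \frac{396}{7} \approx -56.571$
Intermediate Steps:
$R{\left(a \right)} = - \frac{7 \left(15 + 2 a\right)}{2 a}$ ($R{\left(a \right)} = - 7 \frac{a + \left(a + 15\right)}{a + a} = - 7 \frac{a + \left(15 + a\right)}{2 a} = - 7 \left(15 + 2 a\right) \frac{1}{2 a} = - 7 \frac{15 + 2 a}{2 a} = - \frac{7 \left(15 + 2 a\right)}{2 a}$)
$\frac{-332 + 431}{R{\left(-10 \right)}} = \frac{-332 + 431}{-7 - \frac{105}{2 \left(-10\right)}} = \frac{99}{-7 - - \frac{21}{4}} = \frac{99}{-7 + \frac{21}{4}} = \frac{99}{- \frac{7}{4}} = 99 \left(- \frac{4}{7}\right) = - \frac{396}{7}$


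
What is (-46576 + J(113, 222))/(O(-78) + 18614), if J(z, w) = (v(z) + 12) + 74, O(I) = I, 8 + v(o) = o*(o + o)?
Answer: -2620/2317 ≈ -1.1308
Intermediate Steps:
v(o) = -8 + 2*o² (v(o) = -8 + o*(o + o) = -8 + o*(2*o) = -8 + 2*o²)
J(z, w) = 78 + 2*z² (J(z, w) = ((-8 + 2*z²) + 12) + 74 = (4 + 2*z²) + 74 = 78 + 2*z²)
(-46576 + J(113, 222))/(O(-78) + 18614) = (-46576 + (78 + 2*113²))/(-78 + 18614) = (-46576 + (78 + 2*12769))/18536 = (-46576 + (78 + 25538))*(1/18536) = (-46576 + 25616)*(1/18536) = -20960*1/18536 = -2620/2317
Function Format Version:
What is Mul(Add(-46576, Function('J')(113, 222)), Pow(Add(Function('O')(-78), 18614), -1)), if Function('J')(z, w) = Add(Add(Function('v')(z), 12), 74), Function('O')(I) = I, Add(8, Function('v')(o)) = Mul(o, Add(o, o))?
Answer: Rational(-2620, 2317) ≈ -1.1308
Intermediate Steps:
Function('v')(o) = Add(-8, Mul(2, Pow(o, 2))) (Function('v')(o) = Add(-8, Mul(o, Add(o, o))) = Add(-8, Mul(o, Mul(2, o))) = Add(-8, Mul(2, Pow(o, 2))))
Function('J')(z, w) = Add(78, Mul(2, Pow(z, 2))) (Function('J')(z, w) = Add(Add(Add(-8, Mul(2, Pow(z, 2))), 12), 74) = Add(Add(4, Mul(2, Pow(z, 2))), 74) = Add(78, Mul(2, Pow(z, 2))))
Mul(Add(-46576, Function('J')(113, 222)), Pow(Add(Function('O')(-78), 18614), -1)) = Mul(Add(-46576, Add(78, Mul(2, Pow(113, 2)))), Pow(Add(-78, 18614), -1)) = Mul(Add(-46576, Add(78, Mul(2, 12769))), Pow(18536, -1)) = Mul(Add(-46576, Add(78, 25538)), Rational(1, 18536)) = Mul(Add(-46576, 25616), Rational(1, 18536)) = Mul(-20960, Rational(1, 18536)) = Rational(-2620, 2317)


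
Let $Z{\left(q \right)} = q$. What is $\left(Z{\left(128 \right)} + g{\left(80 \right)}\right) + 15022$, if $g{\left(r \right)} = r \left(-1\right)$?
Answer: $15070$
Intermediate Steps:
$g{\left(r \right)} = - r$
$\left(Z{\left(128 \right)} + g{\left(80 \right)}\right) + 15022 = \left(128 - 80\right) + 15022 = 48 + 15022 = 15070$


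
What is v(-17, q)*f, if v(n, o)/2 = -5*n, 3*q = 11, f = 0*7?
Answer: 0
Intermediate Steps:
f = 0
q = 11/3 (q = (1/3)*11 = 11/3 ≈ 3.6667)
v(n, o) = -10*n (v(n, o) = 2*(-5*n) = -10*n)
v(-17, q)*f = -10*(-17)*0 = 170*0 = 0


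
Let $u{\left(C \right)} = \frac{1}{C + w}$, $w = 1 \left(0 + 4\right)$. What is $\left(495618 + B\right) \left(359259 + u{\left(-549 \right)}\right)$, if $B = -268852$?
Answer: $\frac{44399910657964}{545} \approx 8.1468 \cdot 10^{10}$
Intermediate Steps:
$w = 4$ ($w = 1 \cdot 4 = 4$)
$u{\left(C \right)} = \frac{1}{4 + C}$ ($u{\left(C \right)} = \frac{1}{C + 4} = \frac{1}{4 + C}$)
$\left(495618 + B\right) \left(359259 + u{\left(-549 \right)}\right) = \left(495618 - 268852\right) \left(359259 + \frac{1}{4 - 549}\right) = 226766 \left(359259 + \frac{1}{-545}\right) = 226766 \left(359259 - \frac{1}{545}\right) = 226766 \cdot \frac{195796154}{545} = \frac{44399910657964}{545}$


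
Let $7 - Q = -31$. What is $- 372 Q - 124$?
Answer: $-14260$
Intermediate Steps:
$Q = 38$ ($Q = 7 - -31 = 7 + 31 = 38$)
$- 372 Q - 124 = \left(-372\right) 38 - 124 = -14136 - 124 = -14260$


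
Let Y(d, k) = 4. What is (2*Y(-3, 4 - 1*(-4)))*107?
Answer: 856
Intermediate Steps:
(2*Y(-3, 4 - 1*(-4)))*107 = (2*4)*107 = 8*107 = 856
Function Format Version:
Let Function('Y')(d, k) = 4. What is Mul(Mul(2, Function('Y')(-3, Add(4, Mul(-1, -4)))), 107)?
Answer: 856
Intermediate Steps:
Mul(Mul(2, Function('Y')(-3, Add(4, Mul(-1, -4)))), 107) = Mul(Mul(2, 4), 107) = Mul(8, 107) = 856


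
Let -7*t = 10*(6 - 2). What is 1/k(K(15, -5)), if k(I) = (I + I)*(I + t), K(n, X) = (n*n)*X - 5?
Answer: 7/17967000 ≈ 3.8960e-7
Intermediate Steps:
t = -40/7 (t = -10*(6 - 2)/7 = -10*4/7 = -⅐*40 = -40/7 ≈ -5.7143)
K(n, X) = -5 + X*n² (K(n, X) = n²*X - 5 = X*n² - 5 = -5 + X*n²)
k(I) = 2*I*(-40/7 + I) (k(I) = (I + I)*(I - 40/7) = (2*I)*(-40/7 + I) = 2*I*(-40/7 + I))
1/k(K(15, -5)) = 1/(2*(-5 - 5*15²)*(-40 + 7*(-5 - 5*15²))/7) = 1/(2*(-5 - 5*225)*(-40 + 7*(-5 - 5*225))/7) = 1/(2*(-5 - 1125)*(-40 + 7*(-5 - 1125))/7) = 1/((2/7)*(-1130)*(-40 + 7*(-1130))) = 1/((2/7)*(-1130)*(-40 - 7910)) = 1/((2/7)*(-1130)*(-7950)) = 1/(17967000/7) = 7/17967000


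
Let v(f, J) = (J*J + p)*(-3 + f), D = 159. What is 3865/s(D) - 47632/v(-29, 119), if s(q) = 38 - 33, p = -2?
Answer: 21892791/28318 ≈ 773.11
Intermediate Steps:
v(f, J) = (-3 + f)*(-2 + J²) (v(f, J) = (J*J - 2)*(-3 + f) = (J² - 2)*(-3 + f) = (-2 + J²)*(-3 + f) = (-3 + f)*(-2 + J²))
s(q) = 5
3865/s(D) - 47632/v(-29, 119) = 3865/5 - 47632/(6 - 3*119² - 2*(-29) - 29*119²) = 3865*(⅕) - 47632/(6 - 3*14161 + 58 - 29*14161) = 773 - 47632/(6 - 42483 + 58 - 410669) = 773 - 47632/(-453088) = 773 - 47632*(-1/453088) = 773 + 2977/28318 = 21892791/28318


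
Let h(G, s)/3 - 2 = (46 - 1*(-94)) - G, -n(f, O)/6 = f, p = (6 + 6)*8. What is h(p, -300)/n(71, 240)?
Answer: -23/71 ≈ -0.32394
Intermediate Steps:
p = 96 (p = 12*8 = 96)
n(f, O) = -6*f
h(G, s) = 426 - 3*G (h(G, s) = 6 + 3*((46 - 1*(-94)) - G) = 6 + 3*((46 + 94) - G) = 6 + 3*(140 - G) = 6 + (420 - 3*G) = 426 - 3*G)
h(p, -300)/n(71, 240) = (426 - 3*96)/((-6*71)) = (426 - 288)/(-426) = 138*(-1/426) = -23/71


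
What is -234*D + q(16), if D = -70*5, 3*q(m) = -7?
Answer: 245693/3 ≈ 81898.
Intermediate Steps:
q(m) = -7/3 (q(m) = (⅓)*(-7) = -7/3)
D = -350
-234*D + q(16) = -234*(-350) - 7/3 = 81900 - 7/3 = 245693/3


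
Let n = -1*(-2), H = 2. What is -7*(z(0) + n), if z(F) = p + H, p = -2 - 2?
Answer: 0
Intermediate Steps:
p = -4
n = 2
z(F) = -2 (z(F) = -4 + 2 = -2)
-7*(z(0) + n) = -7*(-2 + 2) = -7*0 = 0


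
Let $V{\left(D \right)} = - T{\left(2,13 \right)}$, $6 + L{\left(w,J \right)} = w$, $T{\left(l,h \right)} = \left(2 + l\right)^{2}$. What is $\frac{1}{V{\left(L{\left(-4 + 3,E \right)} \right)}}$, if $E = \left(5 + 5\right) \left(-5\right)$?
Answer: $- \frac{1}{16} \approx -0.0625$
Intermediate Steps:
$E = -50$ ($E = 10 \left(-5\right) = -50$)
$L{\left(w,J \right)} = -6 + w$
$V{\left(D \right)} = -16$ ($V{\left(D \right)} = - \left(2 + 2\right)^{2} = - 4^{2} = \left(-1\right) 16 = -16$)
$\frac{1}{V{\left(L{\left(-4 + 3,E \right)} \right)}} = \frac{1}{-16} = - \frac{1}{16}$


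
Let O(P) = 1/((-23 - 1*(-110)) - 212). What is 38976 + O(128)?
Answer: 4871999/125 ≈ 38976.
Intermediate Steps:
O(P) = -1/125 (O(P) = 1/((-23 + 110) - 212) = 1/(87 - 212) = 1/(-125) = -1/125)
38976 + O(128) = 38976 - 1/125 = 4871999/125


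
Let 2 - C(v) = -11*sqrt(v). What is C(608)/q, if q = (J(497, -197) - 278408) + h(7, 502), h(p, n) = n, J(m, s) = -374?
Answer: -1/139140 - 11*sqrt(38)/69570 ≈ -0.00098187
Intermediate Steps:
C(v) = 2 + 11*sqrt(v) (C(v) = 2 - (-11)*sqrt(v) = 2 + 11*sqrt(v))
q = -278280 (q = (-374 - 278408) + 502 = -278782 + 502 = -278280)
C(608)/q = (2 + 11*sqrt(608))/(-278280) = (2 + 11*(4*sqrt(38)))*(-1/278280) = (2 + 44*sqrt(38))*(-1/278280) = -1/139140 - 11*sqrt(38)/69570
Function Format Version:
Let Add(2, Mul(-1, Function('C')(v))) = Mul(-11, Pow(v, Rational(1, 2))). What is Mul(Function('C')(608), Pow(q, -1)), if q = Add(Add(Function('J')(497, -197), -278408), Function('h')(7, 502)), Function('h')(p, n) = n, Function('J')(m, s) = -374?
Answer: Add(Rational(-1, 139140), Mul(Rational(-11, 69570), Pow(38, Rational(1, 2)))) ≈ -0.00098187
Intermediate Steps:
Function('C')(v) = Add(2, Mul(11, Pow(v, Rational(1, 2)))) (Function('C')(v) = Add(2, Mul(-1, Mul(-11, Pow(v, Rational(1, 2))))) = Add(2, Mul(11, Pow(v, Rational(1, 2)))))
q = -278280 (q = Add(Add(-374, -278408), 502) = Add(-278782, 502) = -278280)
Mul(Function('C')(608), Pow(q, -1)) = Mul(Add(2, Mul(11, Pow(608, Rational(1, 2)))), Pow(-278280, -1)) = Mul(Add(2, Mul(11, Mul(4, Pow(38, Rational(1, 2))))), Rational(-1, 278280)) = Mul(Add(2, Mul(44, Pow(38, Rational(1, 2)))), Rational(-1, 278280)) = Add(Rational(-1, 139140), Mul(Rational(-11, 69570), Pow(38, Rational(1, 2))))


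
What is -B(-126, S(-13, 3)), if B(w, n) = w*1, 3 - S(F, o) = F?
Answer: 126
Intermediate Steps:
S(F, o) = 3 - F
B(w, n) = w
-B(-126, S(-13, 3)) = -1*(-126) = 126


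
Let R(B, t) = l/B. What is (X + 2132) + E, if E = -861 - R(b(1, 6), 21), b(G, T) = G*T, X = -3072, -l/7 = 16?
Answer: -5347/3 ≈ -1782.3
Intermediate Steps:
l = -112 (l = -7*16 = -112)
R(B, t) = -112/B
E = -2527/3 (E = -861 - (-112)/(1*6) = -861 - (-112)/6 = -861 - 1*(-56/3) = -861 + 56/3 = -2527/3 ≈ -842.33)
(X + 2132) + E = (-3072 + 2132) - 2527/3 = -940 - 2527/3 = -5347/3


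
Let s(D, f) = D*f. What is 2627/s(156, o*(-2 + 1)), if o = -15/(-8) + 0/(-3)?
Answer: -5254/585 ≈ -8.9812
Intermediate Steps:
o = 15/8 (o = -15*(-⅛) + 0*(-⅓) = 15/8 + 0 = 15/8 ≈ 1.8750)
2627/s(156, o*(-2 + 1)) = 2627/((156*(15*(-2 + 1)/8))) = 2627/((156*((15/8)*(-1)))) = 2627/((156*(-15/8))) = 2627/(-585/2) = 2627*(-2/585) = -5254/585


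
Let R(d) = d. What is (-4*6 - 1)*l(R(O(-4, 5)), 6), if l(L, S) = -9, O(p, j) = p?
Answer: 225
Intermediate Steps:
(-4*6 - 1)*l(R(O(-4, 5)), 6) = (-4*6 - 1)*(-9) = (-24 - 1)*(-9) = -25*(-9) = 225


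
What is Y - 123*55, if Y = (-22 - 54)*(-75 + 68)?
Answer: -6233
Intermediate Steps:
Y = 532 (Y = -76*(-7) = 532)
Y - 123*55 = 532 - 123*55 = 532 - 6765 = -6233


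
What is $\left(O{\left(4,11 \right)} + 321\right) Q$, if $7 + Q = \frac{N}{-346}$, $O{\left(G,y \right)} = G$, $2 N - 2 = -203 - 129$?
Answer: $- \frac{733525}{346} \approx -2120.0$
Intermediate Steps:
$N = -165$ ($N = 1 + \frac{-203 - 129}{2} = 1 + \frac{1}{2} \left(-332\right) = 1 - 166 = -165$)
$Q = - \frac{2257}{346}$ ($Q = -7 - \frac{165}{-346} = -7 - - \frac{165}{346} = -7 + \frac{165}{346} = - \frac{2257}{346} \approx -6.5231$)
$\left(O{\left(4,11 \right)} + 321\right) Q = \left(4 + 321\right) \left(- \frac{2257}{346}\right) = 325 \left(- \frac{2257}{346}\right) = - \frac{733525}{346}$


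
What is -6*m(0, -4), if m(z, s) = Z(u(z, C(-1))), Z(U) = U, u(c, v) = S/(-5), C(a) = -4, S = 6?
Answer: 36/5 ≈ 7.2000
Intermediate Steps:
u(c, v) = -6/5 (u(c, v) = 6/(-5) = 6*(-⅕) = -6/5)
m(z, s) = -6/5
-6*m(0, -4) = -6*(-6/5) = 36/5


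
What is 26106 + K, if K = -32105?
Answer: -5999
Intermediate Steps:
26106 + K = 26106 - 32105 = -5999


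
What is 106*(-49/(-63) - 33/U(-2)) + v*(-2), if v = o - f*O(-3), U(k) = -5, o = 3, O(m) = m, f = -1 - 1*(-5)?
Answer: 33842/45 ≈ 752.04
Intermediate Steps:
f = 4 (f = -1 + 5 = 4)
v = 15 (v = 3 - 4*(-3) = 3 - 1*(-12) = 3 + 12 = 15)
106*(-49/(-63) - 33/U(-2)) + v*(-2) = 106*(-49/(-63) - 33/(-5)) + 15*(-2) = 106*(-49*(-1/63) - 33*(-⅕)) - 30 = 106*(7/9 + 33/5) - 30 = 106*(332/45) - 30 = 35192/45 - 30 = 33842/45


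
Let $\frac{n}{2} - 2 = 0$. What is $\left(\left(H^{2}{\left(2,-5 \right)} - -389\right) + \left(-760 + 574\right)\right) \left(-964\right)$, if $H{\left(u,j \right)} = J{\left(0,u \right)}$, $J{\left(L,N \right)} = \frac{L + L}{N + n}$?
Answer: $-195692$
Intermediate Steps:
$n = 4$ ($n = 4 + 2 \cdot 0 = 4 + 0 = 4$)
$J{\left(L,N \right)} = \frac{2 L}{4 + N}$ ($J{\left(L,N \right)} = \frac{L + L}{N + 4} = \frac{2 L}{4 + N}$)
$H{\left(u,j \right)} = 0$ ($H{\left(u,j \right)} = 2 \cdot 0 \frac{1}{4 + u} = 0$)
$\left(\left(H^{2}{\left(2,-5 \right)} - -389\right) + \left(-760 + 574\right)\right) \left(-964\right) = \left(\left(0^{2} - -389\right) + \left(-760 + 574\right)\right) \left(-964\right) = \left(\left(0 + 389\right) - 186\right) \left(-964\right) = \left(389 - 186\right) \left(-964\right) = 203 \left(-964\right) = -195692$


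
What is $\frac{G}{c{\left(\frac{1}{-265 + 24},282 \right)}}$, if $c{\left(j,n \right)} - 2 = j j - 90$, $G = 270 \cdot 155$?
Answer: $- \frac{90025550}{189301} \approx -475.57$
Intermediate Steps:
$G = 41850$
$c{\left(j,n \right)} = -88 + j^{2}$ ($c{\left(j,n \right)} = 2 + \left(j j - 90\right) = 2 + \left(j^{2} - 90\right) = 2 + \left(-90 + j^{2}\right) = -88 + j^{2}$)
$\frac{G}{c{\left(\frac{1}{-265 + 24},282 \right)}} = \frac{41850}{-88 + \left(\frac{1}{-265 + 24}\right)^{2}} = \frac{41850}{-88 + \left(\frac{1}{-241}\right)^{2}} = \frac{41850}{-88 + \left(- \frac{1}{241}\right)^{2}} = \frac{41850}{-88 + \frac{1}{58081}} = \frac{41850}{- \frac{5111127}{58081}} = 41850 \left(- \frac{58081}{5111127}\right) = - \frac{90025550}{189301}$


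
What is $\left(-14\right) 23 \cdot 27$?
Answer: $-8694$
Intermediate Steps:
$\left(-14\right) 23 \cdot 27 = \left(-322\right) 27 = -8694$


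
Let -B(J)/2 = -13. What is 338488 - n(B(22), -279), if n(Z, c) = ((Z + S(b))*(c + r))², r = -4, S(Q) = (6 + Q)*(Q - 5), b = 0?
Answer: -942936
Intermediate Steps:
B(J) = 26 (B(J) = -2*(-13) = 26)
S(Q) = (-5 + Q)*(6 + Q) (S(Q) = (6 + Q)*(-5 + Q) = (-5 + Q)*(6 + Q))
n(Z, c) = (-30 + Z)²*(-4 + c)² (n(Z, c) = ((Z + (-30 + 0 + 0²))*(c - 4))² = ((Z + (-30 + 0 + 0))*(-4 + c))² = ((Z - 30)*(-4 + c))² = ((-30 + Z)*(-4 + c))² = (-30 + Z)²*(-4 + c)²)
338488 - n(B(22), -279) = 338488 - (-30 + 26)²*(-4 - 279)² = 338488 - (-4)²*(-283)² = 338488 - 16*80089 = 338488 - 1*1281424 = 338488 - 1281424 = -942936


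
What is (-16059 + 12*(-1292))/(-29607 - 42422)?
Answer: 31563/72029 ≈ 0.43820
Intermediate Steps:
(-16059 + 12*(-1292))/(-29607 - 42422) = (-16059 - 15504)/(-72029) = -31563*(-1/72029) = 31563/72029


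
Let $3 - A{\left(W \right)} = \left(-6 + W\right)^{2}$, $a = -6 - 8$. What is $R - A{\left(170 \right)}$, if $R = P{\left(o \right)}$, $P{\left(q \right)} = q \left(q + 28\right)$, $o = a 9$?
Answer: $39241$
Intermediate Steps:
$a = -14$ ($a = -6 - 8 = -14$)
$A{\left(W \right)} = 3 - \left(-6 + W\right)^{2}$
$o = -126$ ($o = \left(-14\right) 9 = -126$)
$P{\left(q \right)} = q \left(28 + q\right)$
$R = 12348$ ($R = - 126 \left(28 - 126\right) = \left(-126\right) \left(-98\right) = 12348$)
$R - A{\left(170 \right)} = 12348 - \left(3 - \left(-6 + 170\right)^{2}\right) = 12348 - \left(3 - 164^{2}\right) = 12348 - \left(3 - 26896\right) = 12348 - -26893 = 12348 + 26893 = 39241$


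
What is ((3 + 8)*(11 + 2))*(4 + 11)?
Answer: 2145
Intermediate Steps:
((3 + 8)*(11 + 2))*(4 + 11) = (11*13)*15 = 143*15 = 2145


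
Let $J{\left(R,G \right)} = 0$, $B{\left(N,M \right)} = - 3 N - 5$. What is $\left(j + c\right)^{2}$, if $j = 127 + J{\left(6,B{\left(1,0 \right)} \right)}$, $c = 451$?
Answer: $334084$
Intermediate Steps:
$B{\left(N,M \right)} = -5 - 3 N$
$j = 127$ ($j = 127 + 0 = 127$)
$\left(j + c\right)^{2} = \left(127 + 451\right)^{2} = 578^{2} = 334084$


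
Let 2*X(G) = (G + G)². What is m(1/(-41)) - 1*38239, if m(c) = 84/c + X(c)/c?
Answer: -1709005/41 ≈ -41683.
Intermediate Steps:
X(G) = 2*G² (X(G) = (G + G)²/2 = (2*G)²/2 = (4*G²)/2 = 2*G²)
m(c) = 2*c + 84/c (m(c) = 84/c + (2*c²)/c = 84/c + 2*c = 2*c + 84/c)
m(1/(-41)) - 1*38239 = (2/(-41) + 84/(1/(-41))) - 1*38239 = (2*(-1/41) + 84/(-1/41)) - 38239 = (-2/41 + 84*(-41)) - 38239 = (-2/41 - 3444) - 38239 = -141206/41 - 38239 = -1709005/41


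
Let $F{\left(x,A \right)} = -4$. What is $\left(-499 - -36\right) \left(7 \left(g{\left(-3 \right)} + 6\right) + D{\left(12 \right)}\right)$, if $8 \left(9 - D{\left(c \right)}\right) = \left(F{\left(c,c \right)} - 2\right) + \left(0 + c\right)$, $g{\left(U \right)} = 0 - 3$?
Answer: $- \frac{54171}{4} \approx -13543.0$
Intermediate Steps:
$g{\left(U \right)} = -3$ ($g{\left(U \right)} = 0 - 3 = -3$)
$D{\left(c \right)} = \frac{39}{4} - \frac{c}{8}$ ($D{\left(c \right)} = 9 - \frac{\left(-4 - 2\right) + \left(0 + c\right)}{8} = 9 - \frac{-6 + c}{8} = 9 - \left(- \frac{3}{4} + \frac{c}{8}\right) = \frac{39}{4} - \frac{c}{8}$)
$\left(-499 - -36\right) \left(7 \left(g{\left(-3 \right)} + 6\right) + D{\left(12 \right)}\right) = \left(-499 - -36\right) \left(7 \left(-3 + 6\right) + \left(\frac{39}{4} - \frac{3}{2}\right)\right) = \left(-499 + \left(-11 + 47\right)\right) \left(7 \cdot 3 + \left(\frac{39}{4} - \frac{3}{2}\right)\right) = \left(-499 + 36\right) \left(21 + \frac{33}{4}\right) = \left(-463\right) \frac{117}{4} = - \frac{54171}{4}$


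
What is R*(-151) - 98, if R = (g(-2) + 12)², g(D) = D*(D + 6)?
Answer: -2514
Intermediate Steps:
g(D) = D*(6 + D)
R = 16 (R = (-2*(6 - 2) + 12)² = (-2*4 + 12)² = (-8 + 12)² = 4² = 16)
R*(-151) - 98 = 16*(-151) - 98 = -2416 - 98 = -2514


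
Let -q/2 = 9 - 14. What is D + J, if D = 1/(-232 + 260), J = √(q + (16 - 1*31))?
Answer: 1/28 + I*√5 ≈ 0.035714 + 2.2361*I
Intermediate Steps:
q = 10 (q = -2*(9 - 14) = -2*(-5) = 10)
J = I*√5 (J = √(10 + (16 - 1*31)) = √(10 + (16 - 31)) = √(10 - 15) = √(-5) = I*√5 ≈ 2.2361*I)
D = 1/28 ≈ 0.035714
D + J = 1/28 + I*√5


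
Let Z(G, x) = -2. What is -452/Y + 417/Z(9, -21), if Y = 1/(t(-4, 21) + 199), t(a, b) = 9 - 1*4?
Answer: -184833/2 ≈ -92417.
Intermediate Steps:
t(a, b) = 5 (t(a, b) = 9 - 4 = 5)
Y = 1/204 (Y = 1/(5 + 199) = 1/204 ≈ 0.0049020)
-452/Y + 417/Z(9, -21) = -452/1/204 + 417/(-2) = -452*204 + 417*(-½) = -92208 - 417/2 = -184833/2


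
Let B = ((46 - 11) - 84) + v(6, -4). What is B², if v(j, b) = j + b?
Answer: 2209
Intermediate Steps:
v(j, b) = b + j
B = -47 (B = ((46 - 11) - 84) + (-4 + 6) = (35 - 84) + 2 = -49 + 2 = -47)
B² = (-47)² = 2209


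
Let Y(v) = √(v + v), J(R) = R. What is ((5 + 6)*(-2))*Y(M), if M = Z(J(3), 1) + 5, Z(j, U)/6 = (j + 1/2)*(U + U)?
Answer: -22*√94 ≈ -213.30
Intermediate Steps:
Z(j, U) = 12*U*(½ + j) (Z(j, U) = 6*((j + 1/2)*(U + U)) = 6*((j + ½)*(2*U)) = 6*((½ + j)*(2*U)) = 6*(2*U*(½ + j)) = 12*U*(½ + j))
M = 47 (M = 6*1*(1 + 2*3) + 5 = 6*1*(1 + 6) + 5 = 6*1*7 + 5 = 42 + 5 = 47)
Y(v) = √2*√v (Y(v) = √(2*v) = √2*√v)
((5 + 6)*(-2))*Y(M) = ((5 + 6)*(-2))*(√2*√47) = (11*(-2))*√94 = -22*√94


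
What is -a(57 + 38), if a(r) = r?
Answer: -95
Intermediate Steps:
-a(57 + 38) = -(57 + 38) = -1*95 = -95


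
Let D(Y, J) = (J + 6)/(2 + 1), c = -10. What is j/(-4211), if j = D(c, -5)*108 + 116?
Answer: -152/4211 ≈ -0.036096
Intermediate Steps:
D(Y, J) = 2 + J/3 (D(Y, J) = (6 + J)/3 = (6 + J)*(1/3) = 2 + J/3)
j = 152 (j = (2 + (1/3)*(-5))*108 + 116 = (2 - 5/3)*108 + 116 = (1/3)*108 + 116 = 36 + 116 = 152)
j/(-4211) = 152/(-4211) = 152*(-1/4211) = -152/4211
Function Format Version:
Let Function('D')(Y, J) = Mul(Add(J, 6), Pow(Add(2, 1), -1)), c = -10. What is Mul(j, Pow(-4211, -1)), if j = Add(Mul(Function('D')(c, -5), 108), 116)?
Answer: Rational(-152, 4211) ≈ -0.036096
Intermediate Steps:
Function('D')(Y, J) = Add(2, Mul(Rational(1, 3), J)) (Function('D')(Y, J) = Mul(Add(6, J), Pow(3, -1)) = Mul(Add(6, J), Rational(1, 3)) = Add(2, Mul(Rational(1, 3), J)))
j = 152 (j = Add(Mul(Add(2, Mul(Rational(1, 3), -5)), 108), 116) = Add(Mul(Add(2, Rational(-5, 3)), 108), 116) = Add(Mul(Rational(1, 3), 108), 116) = Add(36, 116) = 152)
Mul(j, Pow(-4211, -1)) = Mul(152, Pow(-4211, -1)) = Mul(152, Rational(-1, 4211)) = Rational(-152, 4211)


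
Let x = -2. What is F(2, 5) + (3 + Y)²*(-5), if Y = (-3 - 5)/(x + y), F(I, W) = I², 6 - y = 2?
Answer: -1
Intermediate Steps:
y = 4 (y = 6 - 1*2 = 6 - 2 = 4)
Y = -4 (Y = (-3 - 5)/(-2 + 4) = -8/2 = -8*½ = -4)
F(2, 5) + (3 + Y)²*(-5) = 2² + (3 - 4)²*(-5) = 4 + (-1)²*(-5) = 4 + 1*(-5) = 4 - 5 = -1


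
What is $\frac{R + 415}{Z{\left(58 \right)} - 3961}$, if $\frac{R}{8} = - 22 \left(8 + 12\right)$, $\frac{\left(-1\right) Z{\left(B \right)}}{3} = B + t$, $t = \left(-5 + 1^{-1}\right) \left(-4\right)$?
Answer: $\frac{3105}{4183} \approx 0.74229$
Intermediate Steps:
$t = 16$ ($t = \left(-5 + 1\right) \left(-4\right) = \left(-4\right) \left(-4\right) = 16$)
$Z{\left(B \right)} = -48 - 3 B$ ($Z{\left(B \right)} = - 3 \left(B + 16\right) = - 3 \left(16 + B\right) = -48 - 3 B$)
$R = -3520$ ($R = 8 \left(- 22 \left(8 + 12\right)\right) = 8 \left(\left(-22\right) 20\right) = 8 \left(-440\right) = -3520$)
$\frac{R + 415}{Z{\left(58 \right)} - 3961} = \frac{-3520 + 415}{\left(-48 - 174\right) - 3961} = - \frac{3105}{\left(-48 - 174\right) - 3961} = - \frac{3105}{-222 - 3961} = - \frac{3105}{-4183} = \left(-3105\right) \left(- \frac{1}{4183}\right) = \frac{3105}{4183}$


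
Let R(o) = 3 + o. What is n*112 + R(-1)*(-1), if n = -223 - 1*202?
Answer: -47602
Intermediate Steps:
n = -425 (n = -223 - 202 = -425)
n*112 + R(-1)*(-1) = -425*112 + (3 - 1)*(-1) = -47600 + 2*(-1) = -47600 - 2 = -47602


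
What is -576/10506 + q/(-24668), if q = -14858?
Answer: 11824115/21596834 ≈ 0.54749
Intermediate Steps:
-576/10506 + q/(-24668) = -576/10506 - 14858/(-24668) = -576*1/10506 - 14858*(-1/24668) = -96/1751 + 7429/12334 = 11824115/21596834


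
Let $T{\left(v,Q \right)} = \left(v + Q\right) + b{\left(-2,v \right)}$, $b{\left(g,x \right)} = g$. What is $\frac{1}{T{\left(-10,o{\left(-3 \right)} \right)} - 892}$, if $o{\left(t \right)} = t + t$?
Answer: $- \frac{1}{910} \approx -0.0010989$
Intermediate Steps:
$o{\left(t \right)} = 2 t$
$T{\left(v,Q \right)} = -2 + Q + v$ ($T{\left(v,Q \right)} = \left(v + Q\right) - 2 = \left(Q + v\right) - 2 = -2 + Q + v$)
$\frac{1}{T{\left(-10,o{\left(-3 \right)} \right)} - 892} = \frac{1}{\left(-2 + 2 \left(-3\right) - 10\right) - 892} = \frac{1}{\left(-2 - 6 - 10\right) - 892} = \frac{1}{-18 - 892} = \frac{1}{-910} = - \frac{1}{910}$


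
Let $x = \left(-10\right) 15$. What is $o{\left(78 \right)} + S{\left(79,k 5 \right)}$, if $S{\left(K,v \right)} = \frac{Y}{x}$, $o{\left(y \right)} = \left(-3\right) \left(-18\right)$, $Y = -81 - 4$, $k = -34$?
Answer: $\frac{1637}{30} \approx 54.567$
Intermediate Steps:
$Y = -85$
$x = -150$
$o{\left(y \right)} = 54$
$S{\left(K,v \right)} = \frac{17}{30}$ ($S{\left(K,v \right)} = - \frac{85}{-150} = \left(-85\right) \left(- \frac{1}{150}\right) = \frac{17}{30}$)
$o{\left(78 \right)} + S{\left(79,k 5 \right)} = 54 + \frac{17}{30} = \frac{1637}{30}$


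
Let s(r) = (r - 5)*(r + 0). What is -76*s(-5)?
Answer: -3800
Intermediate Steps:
s(r) = r*(-5 + r) (s(r) = (-5 + r)*r = r*(-5 + r))
-76*s(-5) = -76*(-5*(-5 - 5)) = -76*(-5*(-10)) = -76*50 = -19*200 = -3800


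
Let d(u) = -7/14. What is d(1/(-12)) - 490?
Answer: -981/2 ≈ -490.50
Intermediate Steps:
d(u) = -½ (d(u) = -7*1/14 = -½)
d(1/(-12)) - 490 = -½ - 490 = -981/2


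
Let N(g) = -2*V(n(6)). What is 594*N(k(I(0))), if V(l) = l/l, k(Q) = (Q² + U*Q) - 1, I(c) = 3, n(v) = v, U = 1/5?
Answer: -1188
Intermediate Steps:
U = ⅕ ≈ 0.20000
k(Q) = -1 + Q² + Q/5 (k(Q) = (Q² + Q/5) - 1 = -1 + Q² + Q/5)
V(l) = 1
N(g) = -2 (N(g) = -2*1 = -2)
594*N(k(I(0))) = 594*(-2) = -1188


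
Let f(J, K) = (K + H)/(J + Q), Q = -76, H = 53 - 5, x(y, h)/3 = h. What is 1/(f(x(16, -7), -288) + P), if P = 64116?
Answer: 97/6219492 ≈ 1.5596e-5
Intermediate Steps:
x(y, h) = 3*h
H = 48
f(J, K) = (48 + K)/(-76 + J) (f(J, K) = (K + 48)/(J - 76) = (48 + K)/(-76 + J))
1/(f(x(16, -7), -288) + P) = 1/((48 - 288)/(-76 + 3*(-7)) + 64116) = 1/(-240/(-76 - 21) + 64116) = 1/(-240/(-97) + 64116) = 1/(-1/97*(-240) + 64116) = 1/(240/97 + 64116) = 1/(6219492/97) = 97/6219492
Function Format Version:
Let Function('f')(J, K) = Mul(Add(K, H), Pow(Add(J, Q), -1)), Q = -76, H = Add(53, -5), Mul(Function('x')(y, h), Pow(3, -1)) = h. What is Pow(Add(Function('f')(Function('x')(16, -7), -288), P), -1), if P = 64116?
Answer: Rational(97, 6219492) ≈ 1.5596e-5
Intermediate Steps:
Function('x')(y, h) = Mul(3, h)
H = 48
Function('f')(J, K) = Mul(Pow(Add(-76, J), -1), Add(48, K)) (Function('f')(J, K) = Mul(Add(K, 48), Pow(Add(J, -76), -1)) = Mul(Add(48, K), Pow(Add(-76, J), -1)) = Mul(Pow(Add(-76, J), -1), Add(48, K)))
Pow(Add(Function('f')(Function('x')(16, -7), -288), P), -1) = Pow(Add(Mul(Pow(Add(-76, Mul(3, -7)), -1), Add(48, -288)), 64116), -1) = Pow(Add(Mul(Pow(Add(-76, -21), -1), -240), 64116), -1) = Pow(Add(Mul(Pow(-97, -1), -240), 64116), -1) = Pow(Add(Mul(Rational(-1, 97), -240), 64116), -1) = Pow(Add(Rational(240, 97), 64116), -1) = Pow(Rational(6219492, 97), -1) = Rational(97, 6219492)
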